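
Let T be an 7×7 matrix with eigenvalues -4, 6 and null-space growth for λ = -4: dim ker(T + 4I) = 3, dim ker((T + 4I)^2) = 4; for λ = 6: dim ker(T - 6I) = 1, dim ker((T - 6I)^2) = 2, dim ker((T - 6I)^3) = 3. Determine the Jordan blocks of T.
λ = -4: successive nullity increments [3, 1] count blocks of size ≥ k; block sizes are [2, 1, 1].
λ = 6: successive nullity increments [1, 1, 1] count blocks of size ≥ k; block sizes are [3].

Jordan blocks: (-4, 2), (-4, 1), (-4, 1), (6, 3)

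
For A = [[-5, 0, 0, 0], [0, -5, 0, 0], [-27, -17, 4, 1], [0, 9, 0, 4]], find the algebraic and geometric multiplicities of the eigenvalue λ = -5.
The characteristic polynomial is (x - 4)^2(x + 5)^2, so the factor x + 5 appears with exponent 2: the algebraic multiplicity is 2.

rank(A + 5I) = 2, so the eigenspace has dimension 4 - 2 = 2: the geometric multiplicity is 2.

algebraic multiplicity 2, geometric multiplicity 2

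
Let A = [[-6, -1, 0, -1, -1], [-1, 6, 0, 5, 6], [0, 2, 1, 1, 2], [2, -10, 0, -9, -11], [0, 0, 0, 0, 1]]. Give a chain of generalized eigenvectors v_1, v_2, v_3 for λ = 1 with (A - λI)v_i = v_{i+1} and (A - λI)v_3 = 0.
We seek v_1 ∈ ker((A - I)^3) \ ker((A - I)^2), then set v_{i+1} = (A - I) v_i.

One such chain is v_1 = [[0, 1, 0, -2, 1]]^T, v_2 = [[0, 1, 2, -1, 0]]^T, v_3 = [[0, 0, 1, 0, 0]]^T. Check: (A - I) v_3 = [[0, 0, 0, 0, 0]]^T = 0.

v_1 = [[0, 1, 0, -2, 1]]^T, v_2 = [[0, 1, 2, -1, 0]]^T, v_3 = [[0, 0, 1, 0, 0]]^T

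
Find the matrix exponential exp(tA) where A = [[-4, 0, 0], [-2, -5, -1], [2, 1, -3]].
A has Jordan form J = [[-4, 1, 0], [0, -4, 0], [0, 0, -4]] with A = PJP^{-1}, so e^{tA} = P e^{tJ} P^{-1}.

For a Jordan block J_k(λ), e^{tJ_k(λ)} = e^{λt} · (I + tN + t^2 N^2/2! + ... + t^{k-1} N^{k-1}/(k-1)!) where N is the nilpotent superdiagonal part.

Assembling the blocks and conjugating back gives the entries of e^{tA} as shown above.

e^{tA} = [[e^{-4*t}, 0, 0], [-2*t*e^{-4*t}, (1 - t)*e^{-4*t}, -t*e^{-4*t}], [2*t*e^{-4*t}, t*e^{-4*t}, (t + 1)*e^{-4*t}]]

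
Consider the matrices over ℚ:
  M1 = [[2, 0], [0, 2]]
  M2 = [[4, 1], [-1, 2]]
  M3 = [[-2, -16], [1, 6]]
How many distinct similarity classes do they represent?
Characteristic polynomials: χ_{M1} = (x - 2)^2, χ_{M2} = (x - 3)^2, χ_{M3} = (x - 2)^2.

{M1}: invariant factors x - 2, x - 2.

{M2}: invariant factors (x - 3)^2.

{M3}: invariant factors (x - 2)^2.

Matrices are similar if and only if their invariant-factor lists agree; the partition into similarity classes is {M1}, {M2}, {M3}.

3 classes: {M1}, {M2}, {M3}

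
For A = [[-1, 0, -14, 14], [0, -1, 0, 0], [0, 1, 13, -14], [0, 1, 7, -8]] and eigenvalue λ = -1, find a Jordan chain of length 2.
v_1 = [[0, 1, 0, 0]]^T, v_2 = [[0, 0, 1, 1]]^T

We seek v_1 ∈ ker((A + I)^2) \ ker(A + I), then set v_{i+1} = (A + I) v_i.

One such chain is v_1 = [[0, 1, 0, 0]]^T, v_2 = [[0, 0, 1, 1]]^T. Check: (A + I) v_2 = [[0, 0, 0, 0]]^T = 0.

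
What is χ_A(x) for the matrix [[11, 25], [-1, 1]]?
χ_A(x) = (x - 6)^2

xI - A = [[x - 11, -25], [1, x - 1]].

Expanding det(xI - A) along the first row:
det(xI - A) = + (x - 11)·det([[x - 1]]) - (-25)·det([[1]]).

Evaluating gives χ_A(x) = x^2 - 12x + 36 = (x - 6)^2.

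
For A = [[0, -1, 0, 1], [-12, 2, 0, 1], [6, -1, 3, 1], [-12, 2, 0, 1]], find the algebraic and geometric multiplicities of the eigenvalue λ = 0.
The characteristic polynomial is x^2(x - 3)^2, so the factor x appears with exponent 2: the algebraic multiplicity is 2.

rank(A) = 3, so the eigenspace has dimension 4 - 3 = 1: the geometric multiplicity is 1.

Since 1 < 2, A is not diagonalizable.

algebraic multiplicity 2, geometric multiplicity 1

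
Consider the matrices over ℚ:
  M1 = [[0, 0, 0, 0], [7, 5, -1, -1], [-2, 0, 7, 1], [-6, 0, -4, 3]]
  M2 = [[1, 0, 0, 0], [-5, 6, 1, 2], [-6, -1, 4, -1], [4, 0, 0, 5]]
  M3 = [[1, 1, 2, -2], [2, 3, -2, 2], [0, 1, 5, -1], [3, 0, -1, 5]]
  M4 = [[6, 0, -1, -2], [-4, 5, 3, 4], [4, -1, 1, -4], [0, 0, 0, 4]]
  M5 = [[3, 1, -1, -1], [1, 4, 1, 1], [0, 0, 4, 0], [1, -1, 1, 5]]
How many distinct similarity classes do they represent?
Characteristic polynomials: χ_{M1} = x(x - 5)^3, χ_{M2} = (x - 5)^3(x - 1), χ_{M3} = (x - 4)^2(x - 3)^2, χ_{M4} = (x - 4)^4, χ_{M5} = (x - 4)^4.

{M1}: invariant factors x(x - 5)^3.

{M2}: invariant factors (x - 5)^3(x - 1).

{M3}: invariant factors (x - 4)^2(x - 3)^2.

{M4, M5}: invariant factors x - 4, (x - 4)^3.

Matrices are similar if and only if their invariant-factor lists agree; the partition into similarity classes is {M1}, {M2}, {M3}, {M4, M5}.

4 classes: {M1}, {M2}, {M3}, {M4, M5}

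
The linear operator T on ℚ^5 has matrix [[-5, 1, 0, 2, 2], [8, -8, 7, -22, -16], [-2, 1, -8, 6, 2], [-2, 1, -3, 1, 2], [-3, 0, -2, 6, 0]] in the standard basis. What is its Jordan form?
J = [[-5, 1, 0, 0, 0], [0, -5, 1, 0, 0], [0, 0, -5, 0, 0], [0, 0, 0, -5, 0], [0, 0, 0, 0, 0]]

The characteristic polynomial is det(xI - A) = x(x + 5)^4, so the eigenvalues are -5 (algebraic multiplicity 4), 0 (algebraic multiplicity 1).

For λ = -5: rank(A + 5I) = 3, rank((A + 5I)^2) = 2, rank((A + 5I)^3) = 1. The eigenspace has dimension 5 - 3 = 2, so there are 2 Jordan blocks; the rank sequence gives block sizes [3, 1].

For λ = 0: algebraic multiplicity 1 gives one 1×1 block.

Assembling the blocks gives the Jordan form J above.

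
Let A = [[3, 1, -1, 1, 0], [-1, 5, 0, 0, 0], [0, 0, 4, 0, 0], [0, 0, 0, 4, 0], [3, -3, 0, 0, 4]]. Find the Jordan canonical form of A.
The characteristic polynomial is det(xI - A) = (x - 4)^5, so the eigenvalues are 4 (algebraic multiplicity 5).

For λ = 4: rank(A - 4I) = 2, rank((A - 4I)^2) = 1, rank((A - 4I)^3) = 0. The eigenspace has dimension 5 - 2 = 3, so there are 3 Jordan blocks; the rank sequence gives block sizes [3, 1, 1].

Assembling the blocks gives the Jordan form J above.

J = [[4, 1, 0, 0, 0], [0, 4, 1, 0, 0], [0, 0, 4, 0, 0], [0, 0, 0, 4, 0], [0, 0, 0, 0, 4]]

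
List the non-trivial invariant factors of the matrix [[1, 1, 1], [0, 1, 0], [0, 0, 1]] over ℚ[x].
The Jordan structure of A has elementary divisors (x - 1)^2, (x - 1). Arranging the block sizes at each eigenvalue in decreasing order and taking row products gives the invariant factors.

Invariant factors (smallest first, each dividing the next): x - 1, (x - 1)^2.

Check: the last factor (x - 1)^2 is the minimal polynomial, and the product (x - 1)^3 is the characteristic polynomial.

x - 1, (x - 1)^2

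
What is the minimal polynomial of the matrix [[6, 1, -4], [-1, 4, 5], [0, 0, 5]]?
m_A(x) = (x - 5)^3

The characteristic polynomial factors as (x - 5)^3. The minimal polynomial is ∏(x - λ)^{k_λ} where k_λ is the size of the largest Jordan block at λ.

For λ = 5: rank(A - 5I) = 2, and the largest Jordan block has size 3 (the smallest k with rank((A - 5I)^k) = rank((A - 5I)^(k+1))).

So m_A(x) = (x - 5)^3.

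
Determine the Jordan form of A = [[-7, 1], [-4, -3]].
The characteristic polynomial is det(xI - A) = (x + 5)^2, so the eigenvalues are -5 (algebraic multiplicity 2).

For λ = -5: rank(A + 5I) = 1, rank((A + 5I)^2) = 0. The eigenspace has dimension 2 - 1 = 1, so there is 1 Jordan block; the rank sequence gives block sizes [2].

Assembling the blocks gives the Jordan form J above.

J = [[-5, 1], [0, -5]]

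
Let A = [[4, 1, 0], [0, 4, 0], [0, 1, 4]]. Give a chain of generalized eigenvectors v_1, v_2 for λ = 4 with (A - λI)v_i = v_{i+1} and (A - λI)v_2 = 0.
We seek v_1 ∈ ker((A - 4I)^2) \ ker(A - 4I), then set v_{i+1} = (A - 4I) v_i.

One such chain is v_1 = [[0, 1, 0]]^T, v_2 = [[1, 0, 1]]^T. Check: (A - 4I) v_2 = [[0, 0, 0]]^T = 0.

v_1 = [[0, 1, 0]]^T, v_2 = [[1, 0, 1]]^T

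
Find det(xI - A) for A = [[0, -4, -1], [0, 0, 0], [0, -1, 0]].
χ_A(x) = x^3

xI - A = [[x, 4, 1], [0, x, 0], [0, 1, x]].

Expanding det(xI - A) along the first row:
det(xI - A) = + (x)·det([[x, 0], [1, x]]) - (4)·det([[0, 0], [0, x]]) + (1)·det([[0, x], [0, 1]]).

Evaluating gives χ_A(x) = x^3.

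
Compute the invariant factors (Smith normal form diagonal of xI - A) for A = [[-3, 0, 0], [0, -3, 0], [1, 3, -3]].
The Jordan structure of A has elementary divisors (x + 3)^2, (x + 3). Arranging the block sizes at each eigenvalue in decreasing order and taking row products gives the invariant factors.

Invariant factors (smallest first, each dividing the next): x + 3, (x + 3)^2.

Check: the last factor (x + 3)^2 is the minimal polynomial, and the product (x + 3)^3 is the characteristic polynomial.

x + 3, (x + 3)^2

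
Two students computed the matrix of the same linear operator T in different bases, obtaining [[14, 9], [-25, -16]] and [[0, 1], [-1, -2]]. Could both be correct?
Two matrices over a field are similar if and only if they have the same invariant factors.

Both A and B have characteristic polynomial (x + 1)^2 and minimal polynomial (x + 1)^2. Computing further, both have invariant factors (x + 1)^2. Hence A and B are similar.

Yes.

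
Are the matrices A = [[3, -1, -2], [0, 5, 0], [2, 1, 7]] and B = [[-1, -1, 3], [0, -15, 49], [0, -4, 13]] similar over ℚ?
No.

trace(A) = 15 but trace(B) = -3. The trace is a similarity invariant, so A and B are not similar.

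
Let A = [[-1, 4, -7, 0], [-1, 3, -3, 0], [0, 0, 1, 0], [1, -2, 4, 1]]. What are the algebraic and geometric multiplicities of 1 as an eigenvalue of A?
The characteristic polynomial is (x - 1)^4, so the factor x - 1 appears with exponent 4: the algebraic multiplicity is 4.

rank(A - I) = 2, so the eigenspace has dimension 4 - 2 = 2: the geometric multiplicity is 2.

Since 2 < 4, A is not diagonalizable.

algebraic multiplicity 4, geometric multiplicity 2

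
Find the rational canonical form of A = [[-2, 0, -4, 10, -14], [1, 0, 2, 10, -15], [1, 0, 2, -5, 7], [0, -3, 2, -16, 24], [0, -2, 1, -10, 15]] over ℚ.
The invariant factors of A (the non-unit diagonal entries of the Smith normal form of xI - A over ℚ[x]) are x(x + 1)(x^3 + 3x - 5), each dividing the next. The characteristic polynomial is their product, x(x + 1)(x^3 + 3x - 5).

The rational canonical form is the block-diagonal matrix of companion matrices C(f_i):
R = [[0, 0, 0, 0, 0], [1, 0, 0, 0, 5], [0, 1, 0, 0, 2], [0, 0, 1, 0, -3], [0, 0, 0, 1, -1]].

Note the characteristic polynomial does not split into linear factors over ℚ, so A has no Jordan form over ℚ; the rational canonical form exists over any field.

R = [[0, 0, 0, 0, 0], [1, 0, 0, 0, 5], [0, 1, 0, 0, 2], [0, 0, 1, 0, -3], [0, 0, 0, 1, -1]]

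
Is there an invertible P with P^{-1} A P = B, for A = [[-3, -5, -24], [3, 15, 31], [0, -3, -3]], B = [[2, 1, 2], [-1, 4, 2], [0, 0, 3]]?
No.

Both have characteristic polynomial (x - 3)^3, but the minimal polynomial of A is (x - 3)^3 while the minimal polynomial of B is (x - 3)^2. The minimal polynomial is a similarity invariant, so A and B are not similar.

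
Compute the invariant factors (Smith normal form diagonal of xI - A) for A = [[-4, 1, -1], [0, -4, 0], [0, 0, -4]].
The Jordan structure of A has elementary divisors (x + 4)^2, (x + 4). Arranging the block sizes at each eigenvalue in decreasing order and taking row products gives the invariant factors.

Invariant factors (smallest first, each dividing the next): x + 4, (x + 4)^2.

Check: the last factor (x + 4)^2 is the minimal polynomial, and the product (x + 4)^3 is the characteristic polynomial.

x + 4, (x + 4)^2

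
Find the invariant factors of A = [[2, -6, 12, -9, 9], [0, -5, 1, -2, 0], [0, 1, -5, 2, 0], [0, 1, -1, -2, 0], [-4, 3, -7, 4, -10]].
The Jordan structure of A has elementary divisors (x + 4)^2, (x + 4)^2, (x + 4). Arranging the block sizes at each eigenvalue in decreasing order and taking row products gives the invariant factors.

Invariant factors (smallest first, each dividing the next): x + 4, (x + 4)^2, (x + 4)^2.

Check: the last factor (x + 4)^2 is the minimal polynomial, and the product (x + 4)^5 is the characteristic polynomial.

x + 4, (x + 4)^2, (x + 4)^2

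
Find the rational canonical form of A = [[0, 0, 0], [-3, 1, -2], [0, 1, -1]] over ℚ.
The invariant factors of A (the non-unit diagonal entries of the Smith normal form of xI - A over ℚ[x]) are x(x^2 + 1), each dividing the next. The characteristic polynomial is their product, x(x^2 + 1).

The rational canonical form is the block-diagonal matrix of companion matrices C(f_i):
R = [[0, 0, 0], [1, 0, -1], [0, 1, 0]].

Note the characteristic polynomial does not split into linear factors over ℚ, so A has no Jordan form over ℚ; the rational canonical form exists over any field.

R = [[0, 0, 0], [1, 0, -1], [0, 1, 0]]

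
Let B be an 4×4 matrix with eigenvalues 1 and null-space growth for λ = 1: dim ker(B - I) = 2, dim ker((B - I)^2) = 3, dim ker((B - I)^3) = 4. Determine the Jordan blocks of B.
λ = 1: successive nullity increments [2, 1, 1] count blocks of size ≥ k; block sizes are [3, 1].

Jordan blocks: (1, 3), (1, 1)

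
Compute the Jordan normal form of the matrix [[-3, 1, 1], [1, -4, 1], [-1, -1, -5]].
The characteristic polynomial is det(xI - A) = (x + 4)^3, so the eigenvalues are -4 (algebraic multiplicity 3).

For λ = -4: rank(A + 4I) = 2, rank((A + 4I)^2) = 1, rank((A + 4I)^3) = 0. The eigenspace has dimension 3 - 2 = 1, so there is 1 Jordan block; the rank sequence gives block sizes [3].

Assembling the blocks gives the Jordan form J above.

J = [[-4, 1, 0], [0, -4, 1], [0, 0, -4]]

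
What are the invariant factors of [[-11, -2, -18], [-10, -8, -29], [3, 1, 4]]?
(x + 5)^3

The Jordan structure of A has elementary divisors (x + 5)^3. Arranging the block sizes at each eigenvalue in decreasing order and taking row products gives the invariant factors.

Invariant factors (smallest first, each dividing the next): (x + 5)^3.

Check: the last factor (x + 5)^3 is the minimal polynomial, and the product (x + 5)^3 is the characteristic polynomial.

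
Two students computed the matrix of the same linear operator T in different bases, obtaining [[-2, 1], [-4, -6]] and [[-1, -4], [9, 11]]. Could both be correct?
No.

trace(A) = -8 but trace(B) = 10. The trace is a similarity invariant, so A and B are not similar.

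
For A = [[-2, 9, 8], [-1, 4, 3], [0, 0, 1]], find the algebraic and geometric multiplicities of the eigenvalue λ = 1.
The characteristic polynomial is (x - 1)^3, so the factor x - 1 appears with exponent 3: the algebraic multiplicity is 3.

rank(A - I) = 2, so the eigenspace has dimension 3 - 2 = 1: the geometric multiplicity is 1.

Since 1 < 3, A is not diagonalizable.

algebraic multiplicity 3, geometric multiplicity 1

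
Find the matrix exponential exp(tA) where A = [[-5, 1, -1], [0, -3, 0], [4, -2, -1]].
e^{tA} = [[(1 - 2*t)*e^{-3*t}, t*e^{-3*t}, -t*e^{-3*t}], [0, e^{-3*t}, 0], [4*t*e^{-3*t}, -2*t*e^{-3*t}, (2*t + 1)*e^{-3*t}]]

A has Jordan form J = [[-3, 1, 0], [0, -3, 0], [0, 0, -3]] with A = PJP^{-1}, so e^{tA} = P e^{tJ} P^{-1}.

For a Jordan block J_k(λ), e^{tJ_k(λ)} = e^{λt} · (I + tN + t^2 N^2/2! + ... + t^{k-1} N^{k-1}/(k-1)!) where N is the nilpotent superdiagonal part.

Assembling the blocks and conjugating back gives the entries of e^{tA} as shown above.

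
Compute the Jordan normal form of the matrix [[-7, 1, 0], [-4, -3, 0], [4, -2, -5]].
J = [[-5, 1, 0], [0, -5, 0], [0, 0, -5]]

The characteristic polynomial is det(xI - A) = (x + 5)^3, so the eigenvalues are -5 (algebraic multiplicity 3).

For λ = -5: rank(A + 5I) = 1, rank((A + 5I)^2) = 0. The eigenspace has dimension 3 - 1 = 2, so there are 2 Jordan blocks; the rank sequence gives block sizes [2, 1].

Assembling the blocks gives the Jordan form J above.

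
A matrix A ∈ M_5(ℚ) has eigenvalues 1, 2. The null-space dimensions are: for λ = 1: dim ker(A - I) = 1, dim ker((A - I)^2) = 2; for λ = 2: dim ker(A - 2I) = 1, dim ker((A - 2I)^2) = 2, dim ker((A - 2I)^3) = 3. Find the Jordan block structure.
λ = 1: successive nullity increments [1, 1] count blocks of size ≥ k; block sizes are [2].
λ = 2: successive nullity increments [1, 1, 1] count blocks of size ≥ k; block sizes are [3].

Jordan blocks: (1, 2), (2, 3)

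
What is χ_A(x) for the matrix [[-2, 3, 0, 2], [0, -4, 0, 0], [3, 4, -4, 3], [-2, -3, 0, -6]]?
χ_A(x) = (x + 4)^4

xI - A = [[x + 2, -3, 0, -2], [0, x + 4, 0, 0], [-3, -4, x + 4, -3], [2, 3, 0, x + 6]].

Expanding det(xI - A) along the first row:
det(xI - A) = + (x + 2)·det([[x + 4, 0, 0], [-4, x + 4, -3], [3, 0, x + 6]]) - (-3)·det([[0, 0, 0], [-3, x + 4, -3], [2, 0, x + 6]]) + (0)·det([[0, x + 4, 0], [-3, -4, -3], [2, 3, x + 6]]) - (-2)·det([[0, x + 4, 0], [-3, -4, x + 4], [2, 3, 0]]).

Evaluating gives χ_A(x) = x^4 + 16x^3 + 96x^2 + 256x + 256 = (x + 4)^4.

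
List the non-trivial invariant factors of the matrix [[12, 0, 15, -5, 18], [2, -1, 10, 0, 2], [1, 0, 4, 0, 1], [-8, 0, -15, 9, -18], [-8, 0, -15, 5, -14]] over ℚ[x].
(x - 4)(x + 1), (x - 4)^2(x + 1)

The Jordan structure of A has elementary divisors (x + 1), (x + 1), (x - 4)^2, (x - 4). Arranging the block sizes at each eigenvalue in decreasing order and taking row products gives the invariant factors.

Invariant factors (smallest first, each dividing the next): (x - 4)(x + 1), (x - 4)^2(x + 1).

Check: the last factor (x - 4)^2(x + 1) is the minimal polynomial, and the product (x - 4)^3(x + 1)^2 is the characteristic polynomial.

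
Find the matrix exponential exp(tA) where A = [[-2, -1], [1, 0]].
A has Jordan form J = [[-1, 1], [0, -1]] with A = PJP^{-1}, so e^{tA} = P e^{tJ} P^{-1}.

For a Jordan block J_k(λ), e^{tJ_k(λ)} = e^{λt} · (I + tN + t^2 N^2/2! + ... + t^{k-1} N^{k-1}/(k-1)!) where N is the nilpotent superdiagonal part.

Assembling the blocks and conjugating back gives the entries of e^{tA} as shown above.

e^{tA} = [[(1 - t)*e^{-t}, -t*e^{-t}], [t*e^{-t}, (t + 1)*e^{-t}]]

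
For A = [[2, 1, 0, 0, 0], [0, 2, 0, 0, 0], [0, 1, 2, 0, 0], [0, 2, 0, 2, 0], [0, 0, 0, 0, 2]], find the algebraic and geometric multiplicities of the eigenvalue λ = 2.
The characteristic polynomial is (x - 2)^5, so the factor x - 2 appears with exponent 5: the algebraic multiplicity is 5.

rank(A - 2I) = 1, so the eigenspace has dimension 5 - 1 = 4: the geometric multiplicity is 4.

Since 4 < 5, A is not diagonalizable.

algebraic multiplicity 5, geometric multiplicity 4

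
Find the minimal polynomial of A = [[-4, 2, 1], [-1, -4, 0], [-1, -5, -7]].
m_A(x) = (x + 5)^3

The characteristic polynomial factors as (x + 5)^3. The minimal polynomial is ∏(x - λ)^{k_λ} where k_λ is the size of the largest Jordan block at λ.

For λ = -5: rank(A + 5I) = 2, and the largest Jordan block has size 3 (the smallest k with rank((A + 5I)^k) = rank((A + 5I)^(k+1))).

So m_A(x) = (x + 5)^3.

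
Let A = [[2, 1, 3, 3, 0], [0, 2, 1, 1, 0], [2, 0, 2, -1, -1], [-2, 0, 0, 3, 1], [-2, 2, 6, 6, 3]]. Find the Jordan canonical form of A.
J = [[2, 1, 0, 0, 0], [0, 2, 1, 0, 0], [0, 0, 2, 0, 0], [0, 0, 0, 3, 1], [0, 0, 0, 0, 3]]

The characteristic polynomial is det(xI - A) = (x - 3)^2(x - 2)^3, so the eigenvalues are 2 (algebraic multiplicity 3), 3 (algebraic multiplicity 2).

For λ = 2: rank(A - 2I) = 4, rank((A - 2I)^2) = 3, rank((A - 2I)^3) = 2. The eigenspace has dimension 5 - 4 = 1, so there is 1 Jordan block; the rank sequence gives block sizes [3].

For λ = 3: rank(A - 3I) = 4, rank((A - 3I)^2) = 3. The eigenspace has dimension 5 - 4 = 1, so there is 1 Jordan block; the rank sequence gives block sizes [2].

Assembling the blocks gives the Jordan form J above.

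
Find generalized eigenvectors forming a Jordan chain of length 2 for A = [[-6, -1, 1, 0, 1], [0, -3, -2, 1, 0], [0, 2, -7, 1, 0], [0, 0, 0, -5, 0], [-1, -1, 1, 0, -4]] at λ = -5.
v_1 = [[2, 0, 0, 0, 1]]^T, v_2 = [[-1, 0, 0, 0, -1]]^T

We seek v_1 ∈ ker((A + 5I)^2) \ ker(A + 5I), then set v_{i+1} = (A + 5I) v_i.

One such chain is v_1 = [[2, 0, 0, 0, 1]]^T, v_2 = [[-1, 0, 0, 0, -1]]^T. Check: (A + 5I) v_2 = [[0, 0, 0, 0, 0]]^T = 0.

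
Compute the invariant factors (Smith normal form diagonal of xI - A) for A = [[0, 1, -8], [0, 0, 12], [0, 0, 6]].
x^2(x - 6)

The Jordan structure of A has elementary divisors x^2, (x - 6). Arranging the block sizes at each eigenvalue in decreasing order and taking row products gives the invariant factors.

Invariant factors (smallest first, each dividing the next): x^2(x - 6).

Check: the last factor x^2(x - 6) is the minimal polynomial, and the product x^2(x - 6) is the characteristic polynomial.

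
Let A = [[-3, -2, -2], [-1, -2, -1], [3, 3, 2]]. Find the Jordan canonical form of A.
The characteristic polynomial is det(xI - A) = (x + 1)^3, so the eigenvalues are -1 (algebraic multiplicity 3).

For λ = -1: rank(A + I) = 1, rank((A + I)^2) = 0. The eigenspace has dimension 3 - 1 = 2, so there are 2 Jordan blocks; the rank sequence gives block sizes [2, 1].

Assembling the blocks gives the Jordan form J above.

J = [[-1, 1, 0], [0, -1, 0], [0, 0, -1]]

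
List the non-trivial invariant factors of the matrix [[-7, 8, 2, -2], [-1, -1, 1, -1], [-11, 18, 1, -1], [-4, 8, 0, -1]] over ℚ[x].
The Jordan structure of A has elementary divisors (x + 5), (x + 1)^3. Arranging the block sizes at each eigenvalue in decreasing order and taking row products gives the invariant factors.

Invariant factors (smallest first, each dividing the next): (x + 1)^3(x + 5).

Check: the last factor (x + 1)^3(x + 5) is the minimal polynomial, and the product (x + 1)^3(x + 5) is the characteristic polynomial.

(x + 1)^3(x + 5)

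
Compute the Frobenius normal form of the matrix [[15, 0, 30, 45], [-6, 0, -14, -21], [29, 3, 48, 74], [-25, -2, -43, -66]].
R = [[0, 0, 0, 15], [1, 0, 0, 8], [0, 1, 0, 1], [0, 0, 1, -3]]

The invariant factors of A (the non-unit diagonal entries of the Smith normal form of xI - A over ℚ[x]) are (x + 3)(x^3 - x - 5), each dividing the next. The characteristic polynomial is their product, (x + 3)(x^3 - x - 5).

The rational canonical form is the block-diagonal matrix of companion matrices C(f_i):
R = [[0, 0, 0, 15], [1, 0, 0, 8], [0, 1, 0, 1], [0, 0, 1, -3]].

Note the characteristic polynomial does not split into linear factors over ℚ, so A has no Jordan form over ℚ; the rational canonical form exists over any field.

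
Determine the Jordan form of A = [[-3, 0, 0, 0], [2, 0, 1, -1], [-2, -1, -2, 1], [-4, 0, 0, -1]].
J = [[-3, 0, 0, 0], [0, -1, 1, 0], [0, 0, -1, 0], [0, 0, 0, -1]]

The characteristic polynomial is det(xI - A) = (x + 1)^3(x + 3), so the eigenvalues are -3 (algebraic multiplicity 1), -1 (algebraic multiplicity 3).

For λ = -3: algebraic multiplicity 1 gives one 1×1 block.

For λ = -1: rank(A + I) = 2, rank((A + I)^2) = 1. The eigenspace has dimension 4 - 2 = 2, so there are 2 Jordan blocks; the rank sequence gives block sizes [2, 1].

Assembling the blocks gives the Jordan form J above.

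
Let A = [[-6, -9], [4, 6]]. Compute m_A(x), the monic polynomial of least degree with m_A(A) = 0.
The characteristic polynomial factors as x^2. The minimal polynomial is ∏(x - λ)^{k_λ} where k_λ is the size of the largest Jordan block at λ.

For λ = 0: rank(A) = 1, and the largest Jordan block has size 2 (the smallest k with rank(A^k) = rank(A^(k+1))).

So m_A(x) = x^2.

m_A(x) = x^2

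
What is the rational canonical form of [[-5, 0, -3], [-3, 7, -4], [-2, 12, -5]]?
R = [[0, 0, 1], [1, 0, 3], [0, 1, -3]]

The invariant factors of A (the non-unit diagonal entries of the Smith normal form of xI - A over ℚ[x]) are (x - 1)(x^2 + 4x + 1), each dividing the next. The characteristic polynomial is their product, (x - 1)(x^2 + 4x + 1).

The rational canonical form is the block-diagonal matrix of companion matrices C(f_i):
R = [[0, 0, 1], [1, 0, 3], [0, 1, -3]].

Note the characteristic polynomial does not split into linear factors over ℚ, so A has no Jordan form over ℚ; the rational canonical form exists over any field.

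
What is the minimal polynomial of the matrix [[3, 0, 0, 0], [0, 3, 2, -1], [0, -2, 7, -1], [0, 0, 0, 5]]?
The characteristic polynomial factors as (x - 5)^3(x - 3). The minimal polynomial is ∏(x - λ)^{k_λ} where k_λ is the size of the largest Jordan block at λ.

For λ = 3: rank(A - 3I) = 3, and the largest Jordan block has size 1 (the smallest k with rank((A - 3I)^k) = rank((A - 3I)^(k+1))).
For λ = 5: rank(A - 5I) = 2, and the largest Jordan block has size 2 (the smallest k with rank((A - 5I)^k) = rank((A - 5I)^(k+1))).

So m_A(x) = (x - 5)^2(x - 3).

m_A(x) = (x - 5)^2(x - 3)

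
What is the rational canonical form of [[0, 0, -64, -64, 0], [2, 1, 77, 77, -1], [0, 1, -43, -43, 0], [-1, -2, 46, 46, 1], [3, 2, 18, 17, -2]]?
R = [[0, 0, 0, 0, -64], [1, 0, 0, 0, 80], [0, 1, 0, 0, -44], [0, 0, 1, 0, 7], [0, 0, 0, 1, 2]]

The invariant factors of A (the non-unit diagonal entries of the Smith normal form of xI - A over ℚ[x]) are (x + 4)(x^2 - 3x + 4)^2, each dividing the next. The characteristic polynomial is their product, (x + 4)(x^2 - 3x + 4)^2.

The rational canonical form is the block-diagonal matrix of companion matrices C(f_i):
R = [[0, 0, 0, 0, -64], [1, 0, 0, 0, 80], [0, 1, 0, 0, -44], [0, 0, 1, 0, 7], [0, 0, 0, 1, 2]].

Note the characteristic polynomial does not split into linear factors over ℚ, so A has no Jordan form over ℚ; the rational canonical form exists over any field.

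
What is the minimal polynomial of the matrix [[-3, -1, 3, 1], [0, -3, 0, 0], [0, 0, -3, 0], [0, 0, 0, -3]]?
m_A(x) = (x + 3)^2

The characteristic polynomial factors as (x + 3)^4. The minimal polynomial is ∏(x - λ)^{k_λ} where k_λ is the size of the largest Jordan block at λ.

For λ = -3: rank(A + 3I) = 1, and the largest Jordan block has size 2 (the smallest k with rank((A + 3I)^k) = rank((A + 3I)^(k+1))).

So m_A(x) = (x + 3)^2.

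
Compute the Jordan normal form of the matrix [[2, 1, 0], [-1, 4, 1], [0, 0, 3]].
J = [[3, 1, 0], [0, 3, 1], [0, 0, 3]]

The characteristic polynomial is det(xI - A) = (x - 3)^3, so the eigenvalues are 3 (algebraic multiplicity 3).

For λ = 3: rank(A - 3I) = 2, rank((A - 3I)^2) = 1, rank((A - 3I)^3) = 0. The eigenspace has dimension 3 - 2 = 1, so there is 1 Jordan block; the rank sequence gives block sizes [3].

Assembling the blocks gives the Jordan form J above.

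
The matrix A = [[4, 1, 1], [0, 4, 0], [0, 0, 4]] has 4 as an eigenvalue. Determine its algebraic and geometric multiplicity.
The characteristic polynomial is (x - 4)^3, so the factor x - 4 appears with exponent 3: the algebraic multiplicity is 3.

rank(A - 4I) = 1, so the eigenspace has dimension 3 - 1 = 2: the geometric multiplicity is 2.

Since 2 < 3, A is not diagonalizable.

algebraic multiplicity 3, geometric multiplicity 2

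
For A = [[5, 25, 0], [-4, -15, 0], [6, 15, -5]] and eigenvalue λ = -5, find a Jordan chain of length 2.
v_1 = [[-8, 3, -4]]^T, v_2 = [[-5, 2, -3]]^T

We seek v_1 ∈ ker((A + 5I)^2) \ ker(A + 5I), then set v_{i+1} = (A + 5I) v_i.

One such chain is v_1 = [[-8, 3, -4]]^T, v_2 = [[-5, 2, -3]]^T. Check: (A + 5I) v_2 = [[0, 0, 0]]^T = 0.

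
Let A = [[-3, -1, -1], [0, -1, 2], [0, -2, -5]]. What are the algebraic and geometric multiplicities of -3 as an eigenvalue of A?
The characteristic polynomial is (x + 3)^3, so the factor x + 3 appears with exponent 3: the algebraic multiplicity is 3.

rank(A + 3I) = 1, so the eigenspace has dimension 3 - 1 = 2: the geometric multiplicity is 2.

Since 2 < 3, A is not diagonalizable.

algebraic multiplicity 3, geometric multiplicity 2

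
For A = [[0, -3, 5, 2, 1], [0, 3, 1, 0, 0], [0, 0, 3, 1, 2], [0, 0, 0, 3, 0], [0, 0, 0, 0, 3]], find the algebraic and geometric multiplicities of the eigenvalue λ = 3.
The characteristic polynomial is x(x - 3)^4, so the factor x - 3 appears with exponent 4: the algebraic multiplicity is 4.

rank(A - 3I) = 3, so the eigenspace has dimension 5 - 3 = 2: the geometric multiplicity is 2.

Since 2 < 4, A is not diagonalizable.

algebraic multiplicity 4, geometric multiplicity 2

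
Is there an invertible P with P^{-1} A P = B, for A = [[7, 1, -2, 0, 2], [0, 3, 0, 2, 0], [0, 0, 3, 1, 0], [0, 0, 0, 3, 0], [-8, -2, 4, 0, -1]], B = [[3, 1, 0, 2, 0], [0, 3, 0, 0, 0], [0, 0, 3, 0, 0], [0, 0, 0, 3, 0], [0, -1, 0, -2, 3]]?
Both have characteristic polynomial (x - 3)^5 and minimal polynomial (x - 3)^2. But rank(A - 3I) = 2 for A while rank(B - 3I) = 1 for B, so the number of Jordan blocks at λ = 3 differs. A and B are not similar.

No.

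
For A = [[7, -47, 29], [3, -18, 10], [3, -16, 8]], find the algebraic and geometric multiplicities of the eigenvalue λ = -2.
The characteristic polynomial is (x - 1)(x + 2)^2, so the factor x + 2 appears with exponent 2: the algebraic multiplicity is 2.

rank(A + 2I) = 2, so the eigenspace has dimension 3 - 2 = 1: the geometric multiplicity is 1.

Since 1 < 2, A is not diagonalizable.

algebraic multiplicity 2, geometric multiplicity 1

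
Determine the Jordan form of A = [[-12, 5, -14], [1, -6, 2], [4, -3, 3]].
The characteristic polynomial is det(xI - A) = (x + 5)^3, so the eigenvalues are -5 (algebraic multiplicity 3).

For λ = -5: rank(A + 5I) = 2, rank((A + 5I)^2) = 1, rank((A + 5I)^3) = 0. The eigenspace has dimension 3 - 2 = 1, so there is 1 Jordan block; the rank sequence gives block sizes [3].

Assembling the blocks gives the Jordan form J above.

J = [[-5, 1, 0], [0, -5, 1], [0, 0, -5]]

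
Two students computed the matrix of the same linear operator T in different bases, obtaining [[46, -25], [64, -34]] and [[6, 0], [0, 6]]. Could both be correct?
No.

Both have characteristic polynomial (x - 6)^2, but the minimal polynomial of A is (x - 6)^2 while the minimal polynomial of B is x - 6. The minimal polynomial is a similarity invariant, so A and B are not similar.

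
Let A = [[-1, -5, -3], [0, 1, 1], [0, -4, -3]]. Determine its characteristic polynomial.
χ_A(x) = (x + 1)^3

xI - A = [[x + 1, 5, 3], [0, x - 1, -1], [0, 4, x + 3]].

Expanding det(xI - A) along the first row:
det(xI - A) = + (x + 1)·det([[x - 1, -1], [4, x + 3]]) - (5)·det([[0, -1], [0, x + 3]]) + (3)·det([[0, x - 1], [0, 4]]).

Evaluating gives χ_A(x) = x^3 + 3x^2 + 3x + 1 = (x + 1)^3.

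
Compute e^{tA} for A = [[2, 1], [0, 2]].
A has Jordan form J = [[2, 1], [0, 2]] with A = PJP^{-1}, so e^{tA} = P e^{tJ} P^{-1}.

For a Jordan block J_k(λ), e^{tJ_k(λ)} = e^{λt} · (I + tN + t^2 N^2/2! + ... + t^{k-1} N^{k-1}/(k-1)!) where N is the nilpotent superdiagonal part.

Assembling the blocks and conjugating back gives the entries of e^{tA} as shown above.

e^{tA} = [[e^{2*t}, t*e^{2*t}], [0, e^{2*t}]]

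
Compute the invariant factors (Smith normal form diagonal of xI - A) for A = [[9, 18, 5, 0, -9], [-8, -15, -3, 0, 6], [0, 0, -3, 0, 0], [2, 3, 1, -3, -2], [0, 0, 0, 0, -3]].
(x + 3)^2, (x + 3)^3

The Jordan structure of A has elementary divisors (x + 3)^3, (x + 3)^2. Arranging the block sizes at each eigenvalue in decreasing order and taking row products gives the invariant factors.

Invariant factors (smallest first, each dividing the next): (x + 3)^2, (x + 3)^3.

Check: the last factor (x + 3)^3 is the minimal polynomial, and the product (x + 3)^5 is the characteristic polynomial.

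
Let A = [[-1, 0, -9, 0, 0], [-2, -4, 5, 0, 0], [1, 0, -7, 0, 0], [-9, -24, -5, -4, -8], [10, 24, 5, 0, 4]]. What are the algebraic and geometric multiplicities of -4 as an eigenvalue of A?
algebraic multiplicity 4, geometric multiplicity 2

The characteristic polynomial is (x - 4)(x + 4)^4, so the factor x + 4 appears with exponent 4: the algebraic multiplicity is 4.

rank(A + 4I) = 3, so the eigenspace has dimension 5 - 3 = 2: the geometric multiplicity is 2.

Since 2 < 4, A is not diagonalizable.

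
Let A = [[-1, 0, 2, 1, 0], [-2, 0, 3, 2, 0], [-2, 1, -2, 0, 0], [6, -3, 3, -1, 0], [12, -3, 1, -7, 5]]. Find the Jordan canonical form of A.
J = [[-1, 1, 0, 0, 0], [0, -1, 1, 0, 0], [0, 0, -1, 0, 0], [0, 0, 0, -1, 0], [0, 0, 0, 0, 5]]

The characteristic polynomial is det(xI - A) = (x - 5)(x + 1)^4, so the eigenvalues are -1 (algebraic multiplicity 4), 5 (algebraic multiplicity 1).

For λ = -1: rank(A + I) = 3, rank((A + I)^2) = 2, rank((A + I)^3) = 1. The eigenspace has dimension 5 - 3 = 2, so there are 2 Jordan blocks; the rank sequence gives block sizes [3, 1].

For λ = 5: algebraic multiplicity 1 gives one 1×1 block.

Assembling the blocks gives the Jordan form J above.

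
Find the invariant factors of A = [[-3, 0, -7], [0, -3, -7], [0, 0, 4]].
x + 3, (x - 4)(x + 3)

The Jordan structure of A has elementary divisors (x + 3), (x + 3), (x - 4). Arranging the block sizes at each eigenvalue in decreasing order and taking row products gives the invariant factors.

Invariant factors (smallest first, each dividing the next): x + 3, (x - 4)(x + 3).

Check: the last factor (x - 4)(x + 3) is the minimal polynomial, and the product (x - 4)(x + 3)^2 is the characteristic polynomial.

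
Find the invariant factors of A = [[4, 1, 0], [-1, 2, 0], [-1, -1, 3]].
The Jordan structure of A has elementary divisors (x - 3)^2, (x - 3). Arranging the block sizes at each eigenvalue in decreasing order and taking row products gives the invariant factors.

Invariant factors (smallest first, each dividing the next): x - 3, (x - 3)^2.

Check: the last factor (x - 3)^2 is the minimal polynomial, and the product (x - 3)^3 is the characteristic polynomial.

x - 3, (x - 3)^2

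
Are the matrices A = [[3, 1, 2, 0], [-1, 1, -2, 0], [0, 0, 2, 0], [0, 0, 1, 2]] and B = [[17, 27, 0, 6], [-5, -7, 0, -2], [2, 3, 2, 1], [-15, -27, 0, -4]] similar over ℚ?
Two matrices over a field are similar if and only if they have the same invariant factors.

Both A and B have characteristic polynomial (x - 2)^4 and minimal polynomial (x - 2)^2. Computing further, both have invariant factors (x - 2)^2, (x - 2)^2. Hence A and B are similar.

Yes.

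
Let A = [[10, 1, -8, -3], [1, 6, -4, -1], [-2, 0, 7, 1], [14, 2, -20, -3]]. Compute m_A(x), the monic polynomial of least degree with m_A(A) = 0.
m_A(x) = (x - 5)^2

The characteristic polynomial factors as (x - 5)^4. The minimal polynomial is ∏(x - λ)^{k_λ} where k_λ is the size of the largest Jordan block at λ.

For λ = 5: rank(A - 5I) = 2, and the largest Jordan block has size 2 (the smallest k with rank((A - 5I)^k) = rank((A - 5I)^(k+1))).

So m_A(x) = (x - 5)^2.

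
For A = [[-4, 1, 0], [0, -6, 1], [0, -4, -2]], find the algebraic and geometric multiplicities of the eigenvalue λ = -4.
algebraic multiplicity 3, geometric multiplicity 1

The characteristic polynomial is (x + 4)^3, so the factor x + 4 appears with exponent 3: the algebraic multiplicity is 3.

rank(A + 4I) = 2, so the eigenspace has dimension 3 - 2 = 1: the geometric multiplicity is 1.

Since 1 < 3, A is not diagonalizable.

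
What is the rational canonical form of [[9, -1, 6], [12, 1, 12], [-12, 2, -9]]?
R = [[3, 0, 0], [0, 0, 15], [0, 1, -2]]

The invariant factors of A (the non-unit diagonal entries of the Smith normal form of xI - A over ℚ[x]) are x - 3, (x - 3)(x + 5), each dividing the next. The characteristic polynomial is their product, (x - 3)^2(x + 5).

The rational canonical form is the block-diagonal matrix of companion matrices C(f_i):
R = [[3, 0, 0], [0, 0, 15], [0, 1, -2]].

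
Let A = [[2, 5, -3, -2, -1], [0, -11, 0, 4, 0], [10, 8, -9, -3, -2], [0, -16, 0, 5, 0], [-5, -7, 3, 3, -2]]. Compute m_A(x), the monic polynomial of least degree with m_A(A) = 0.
m_A(x) = (x + 3)^2

The characteristic polynomial factors as (x + 3)^5. The minimal polynomial is ∏(x - λ)^{k_λ} where k_λ is the size of the largest Jordan block at λ.

For λ = -3: rank(A + 3I) = 2, and the largest Jordan block has size 2 (the smallest k with rank((A + 3I)^k) = rank((A + 3I)^(k+1))).

So m_A(x) = (x + 3)^2.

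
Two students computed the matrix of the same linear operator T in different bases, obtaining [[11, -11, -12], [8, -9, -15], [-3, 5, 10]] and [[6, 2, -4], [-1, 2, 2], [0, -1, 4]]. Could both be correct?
Two matrices over a field are similar if and only if they have the same invariant factors.

Both A and B have characteristic polynomial (x - 4)^3 and minimal polynomial (x - 4)^3. Computing further, both have invariant factors (x - 4)^3. Hence A and B are similar.

Yes.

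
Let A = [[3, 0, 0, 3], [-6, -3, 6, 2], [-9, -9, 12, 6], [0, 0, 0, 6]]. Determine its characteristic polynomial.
xI - A = [[x - 3, 0, 0, -3], [6, x + 3, -6, -2], [9, 9, x - 12, -6], [0, 0, 0, x - 6]].

Expanding det(xI - A) along the first row:
det(xI - A) = + (x - 3)·det([[x + 3, -6, -2], [9, x - 12, -6], [0, 0, x - 6]]) - (0)·det([[6, -6, -2], [9, x - 12, -6], [0, 0, x - 6]]) + (0)·det([[6, x + 3, -2], [9, 9, -6], [0, 0, x - 6]]) - (-3)·det([[6, x + 3, -6], [9, 9, x - 12], [0, 0, 0]]).

Evaluating gives χ_A(x) = x^4 - 18x^3 + 117x^2 - 324x + 324 = (x - 6)^2(x - 3)^2.

χ_A(x) = (x - 6)^2(x - 3)^2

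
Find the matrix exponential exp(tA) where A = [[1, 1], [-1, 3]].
e^{tA} = [[(1 - t)*e^{2*t}, t*e^{2*t}], [-t*e^{2*t}, (t + 1)*e^{2*t}]]

A has Jordan form J = [[2, 1], [0, 2]] with A = PJP^{-1}, so e^{tA} = P e^{tJ} P^{-1}.

For a Jordan block J_k(λ), e^{tJ_k(λ)} = e^{λt} · (I + tN + t^2 N^2/2! + ... + t^{k-1} N^{k-1}/(k-1)!) where N is the nilpotent superdiagonal part.

Assembling the blocks and conjugating back gives the entries of e^{tA} as shown above.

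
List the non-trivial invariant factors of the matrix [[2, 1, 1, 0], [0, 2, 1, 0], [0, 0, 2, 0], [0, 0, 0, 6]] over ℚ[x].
The Jordan structure of A has elementary divisors (x - 2)^3, (x - 6). Arranging the block sizes at each eigenvalue in decreasing order and taking row products gives the invariant factors.

Invariant factors (smallest first, each dividing the next): (x - 6)(x - 2)^3.

Check: the last factor (x - 6)(x - 2)^3 is the minimal polynomial, and the product (x - 6)(x - 2)^3 is the characteristic polynomial.

(x - 6)(x - 2)^3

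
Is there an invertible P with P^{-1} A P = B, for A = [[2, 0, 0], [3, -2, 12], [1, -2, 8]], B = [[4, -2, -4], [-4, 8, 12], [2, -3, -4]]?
Yes.

Two matrices over a field are similar if and only if they have the same invariant factors.

Both A and B have characteristic polynomial (x - 4)(x - 2)^2 and minimal polynomial (x - 4)(x - 2)^2. Computing further, both have invariant factors (x - 4)(x - 2)^2. Hence A and B are similar.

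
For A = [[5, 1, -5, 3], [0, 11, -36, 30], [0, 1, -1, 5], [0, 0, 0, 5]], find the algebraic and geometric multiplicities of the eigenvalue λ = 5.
algebraic multiplicity 4, geometric multiplicity 2

The characteristic polynomial is (x - 5)^4, so the factor x - 5 appears with exponent 4: the algebraic multiplicity is 4.

rank(A - 5I) = 2, so the eigenspace has dimension 4 - 2 = 2: the geometric multiplicity is 2.

Since 2 < 4, A is not diagonalizable.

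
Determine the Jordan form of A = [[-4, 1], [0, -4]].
The characteristic polynomial is det(xI - A) = (x + 4)^2, so the eigenvalues are -4 (algebraic multiplicity 2).

For λ = -4: rank(A + 4I) = 1, rank((A + 4I)^2) = 0. The eigenspace has dimension 2 - 1 = 1, so there is 1 Jordan block; the rank sequence gives block sizes [2].

Assembling the blocks gives the Jordan form J above.

J = [[-4, 1], [0, -4]]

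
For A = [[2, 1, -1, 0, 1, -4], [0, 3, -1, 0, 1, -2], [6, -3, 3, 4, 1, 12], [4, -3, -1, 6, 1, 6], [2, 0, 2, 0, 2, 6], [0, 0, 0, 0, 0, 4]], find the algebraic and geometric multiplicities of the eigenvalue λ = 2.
The characteristic polynomial is (x - 4)^4(x - 2)^2, so the factor x - 2 appears with exponent 2: the algebraic multiplicity is 2.

rank(A - 2I) = 4, so the eigenspace has dimension 6 - 4 = 2: the geometric multiplicity is 2.

algebraic multiplicity 2, geometric multiplicity 2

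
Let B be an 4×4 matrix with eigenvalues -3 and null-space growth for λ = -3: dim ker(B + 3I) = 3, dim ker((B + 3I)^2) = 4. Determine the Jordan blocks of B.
λ = -3: successive nullity increments [3, 1] count blocks of size ≥ k; block sizes are [2, 1, 1].

Jordan blocks: (-3, 2), (-3, 1), (-3, 1)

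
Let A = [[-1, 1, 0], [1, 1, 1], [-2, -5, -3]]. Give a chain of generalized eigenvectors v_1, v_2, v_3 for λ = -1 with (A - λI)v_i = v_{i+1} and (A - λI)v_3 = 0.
v_1 = [[1, 0, 0]]^T, v_2 = [[0, 1, -2]]^T, v_3 = [[1, 0, -1]]^T

We seek v_1 ∈ ker((A + I)^3) \ ker((A + I)^2), then set v_{i+1} = (A + I) v_i.

One such chain is v_1 = [[1, 0, 0]]^T, v_2 = [[0, 1, -2]]^T, v_3 = [[1, 0, -1]]^T. Check: (A + I) v_3 = [[0, 0, 0]]^T = 0.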